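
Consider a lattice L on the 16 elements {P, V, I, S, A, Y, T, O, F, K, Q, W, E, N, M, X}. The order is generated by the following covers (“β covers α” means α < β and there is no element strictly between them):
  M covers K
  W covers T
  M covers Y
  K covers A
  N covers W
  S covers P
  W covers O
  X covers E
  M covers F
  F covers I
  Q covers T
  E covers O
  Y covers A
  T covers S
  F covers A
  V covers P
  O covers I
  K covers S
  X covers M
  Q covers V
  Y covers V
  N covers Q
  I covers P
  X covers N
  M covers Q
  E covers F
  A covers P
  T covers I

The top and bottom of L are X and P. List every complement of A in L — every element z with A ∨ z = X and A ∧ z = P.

N, W

Need z with A ∨ z = X and A ∧ z = P.
Checking each element gives: N, W.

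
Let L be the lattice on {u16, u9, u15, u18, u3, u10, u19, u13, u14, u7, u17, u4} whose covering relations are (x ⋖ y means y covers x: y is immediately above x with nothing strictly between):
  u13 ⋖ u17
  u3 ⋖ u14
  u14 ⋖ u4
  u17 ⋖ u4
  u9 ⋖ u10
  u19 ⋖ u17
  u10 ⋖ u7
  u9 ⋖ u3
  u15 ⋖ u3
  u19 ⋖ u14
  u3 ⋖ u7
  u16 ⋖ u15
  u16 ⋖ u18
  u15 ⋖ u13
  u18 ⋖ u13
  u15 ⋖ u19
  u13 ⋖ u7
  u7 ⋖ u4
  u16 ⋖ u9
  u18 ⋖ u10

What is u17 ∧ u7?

u13

Common lower bounds of {u17, u7}: u13, u15, u16, u18.
The greatest among these is u13.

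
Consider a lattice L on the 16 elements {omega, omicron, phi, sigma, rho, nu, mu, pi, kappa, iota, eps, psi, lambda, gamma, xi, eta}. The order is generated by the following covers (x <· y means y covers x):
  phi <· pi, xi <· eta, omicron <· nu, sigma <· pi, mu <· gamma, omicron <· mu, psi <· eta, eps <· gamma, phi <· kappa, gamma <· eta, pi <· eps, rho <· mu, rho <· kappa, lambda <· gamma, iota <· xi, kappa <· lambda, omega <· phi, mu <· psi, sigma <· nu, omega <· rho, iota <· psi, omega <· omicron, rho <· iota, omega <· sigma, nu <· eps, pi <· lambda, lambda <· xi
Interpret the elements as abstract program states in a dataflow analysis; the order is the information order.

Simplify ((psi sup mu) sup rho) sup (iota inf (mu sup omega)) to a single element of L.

psi

psi ∨ mu = psi
psi ∨ rho = psi
mu ∨ omega = mu
iota ∧ mu = rho
psi ∨ rho = psi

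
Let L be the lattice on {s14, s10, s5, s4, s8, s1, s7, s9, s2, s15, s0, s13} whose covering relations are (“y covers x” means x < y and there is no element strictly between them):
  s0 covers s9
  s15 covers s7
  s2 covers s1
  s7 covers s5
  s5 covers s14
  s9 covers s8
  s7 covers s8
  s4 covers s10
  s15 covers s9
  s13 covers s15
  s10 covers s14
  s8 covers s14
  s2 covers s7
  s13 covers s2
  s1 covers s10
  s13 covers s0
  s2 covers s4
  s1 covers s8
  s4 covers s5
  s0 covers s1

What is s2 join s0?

s13

Common upper bounds of {s2, s0}: s13.
The least among these is s13.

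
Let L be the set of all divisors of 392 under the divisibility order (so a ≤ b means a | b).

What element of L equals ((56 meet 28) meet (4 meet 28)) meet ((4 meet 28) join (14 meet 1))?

56 ∧ 28 = 28
4 ∧ 28 = 4
28 ∧ 4 = 4
4 ∧ 28 = 4
14 ∧ 1 = 1
4 ∨ 1 = 4
4 ∧ 4 = 4

4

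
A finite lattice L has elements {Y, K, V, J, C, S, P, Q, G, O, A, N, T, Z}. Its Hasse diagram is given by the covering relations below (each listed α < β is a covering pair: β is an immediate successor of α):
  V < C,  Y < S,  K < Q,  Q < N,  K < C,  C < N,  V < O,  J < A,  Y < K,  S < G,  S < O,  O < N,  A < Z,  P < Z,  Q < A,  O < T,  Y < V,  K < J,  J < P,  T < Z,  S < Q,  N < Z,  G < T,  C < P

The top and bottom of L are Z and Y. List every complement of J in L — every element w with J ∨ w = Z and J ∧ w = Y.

Need w with J ∨ w = Z and J ∧ w = Y.
Checking each element gives: G, O, T.

G, O, T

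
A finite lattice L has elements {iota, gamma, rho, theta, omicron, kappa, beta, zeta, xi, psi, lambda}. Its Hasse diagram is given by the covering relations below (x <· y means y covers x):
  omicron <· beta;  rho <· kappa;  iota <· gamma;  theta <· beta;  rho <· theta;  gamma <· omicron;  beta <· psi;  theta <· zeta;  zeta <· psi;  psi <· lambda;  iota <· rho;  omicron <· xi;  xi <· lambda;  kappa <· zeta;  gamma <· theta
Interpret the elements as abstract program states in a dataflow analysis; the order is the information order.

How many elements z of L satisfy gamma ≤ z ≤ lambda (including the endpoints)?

The interval [gamma, lambda] = {beta, gamma, lambda, omicron, psi, theta, xi, zeta}, which has 8 elements.

8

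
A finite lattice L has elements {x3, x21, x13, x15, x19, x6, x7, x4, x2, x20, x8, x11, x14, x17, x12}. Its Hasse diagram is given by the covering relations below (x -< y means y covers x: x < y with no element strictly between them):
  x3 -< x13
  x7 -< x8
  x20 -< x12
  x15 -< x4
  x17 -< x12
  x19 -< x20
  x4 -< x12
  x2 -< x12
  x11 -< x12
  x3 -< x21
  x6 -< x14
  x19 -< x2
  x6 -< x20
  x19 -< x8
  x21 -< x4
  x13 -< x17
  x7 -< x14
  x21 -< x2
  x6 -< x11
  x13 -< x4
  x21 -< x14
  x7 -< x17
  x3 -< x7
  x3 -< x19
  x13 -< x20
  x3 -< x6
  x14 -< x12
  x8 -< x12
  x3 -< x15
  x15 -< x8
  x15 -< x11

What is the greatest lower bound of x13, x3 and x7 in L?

x3

Common lower bounds of {x13, x3, x7}: x3.
The greatest among these is x3.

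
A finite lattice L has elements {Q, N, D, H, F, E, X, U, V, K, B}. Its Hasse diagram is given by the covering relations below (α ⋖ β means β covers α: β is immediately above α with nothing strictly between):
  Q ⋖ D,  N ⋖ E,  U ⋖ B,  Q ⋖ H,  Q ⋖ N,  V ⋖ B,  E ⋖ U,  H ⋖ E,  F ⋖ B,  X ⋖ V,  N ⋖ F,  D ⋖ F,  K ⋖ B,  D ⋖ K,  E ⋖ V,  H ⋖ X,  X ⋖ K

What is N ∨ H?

Common upper bounds of {N, H}: B, E, U, V.
The least among these is E.

E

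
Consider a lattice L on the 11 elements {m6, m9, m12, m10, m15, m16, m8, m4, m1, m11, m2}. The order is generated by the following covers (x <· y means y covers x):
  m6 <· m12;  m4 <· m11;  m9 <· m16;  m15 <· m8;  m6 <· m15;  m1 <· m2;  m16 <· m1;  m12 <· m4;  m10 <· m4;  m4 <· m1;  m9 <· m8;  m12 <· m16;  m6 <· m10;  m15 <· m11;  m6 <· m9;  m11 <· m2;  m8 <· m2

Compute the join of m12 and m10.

Common upper bounds of {m12, m10}: m1, m11, m2, m4.
The least among these is m4.

m4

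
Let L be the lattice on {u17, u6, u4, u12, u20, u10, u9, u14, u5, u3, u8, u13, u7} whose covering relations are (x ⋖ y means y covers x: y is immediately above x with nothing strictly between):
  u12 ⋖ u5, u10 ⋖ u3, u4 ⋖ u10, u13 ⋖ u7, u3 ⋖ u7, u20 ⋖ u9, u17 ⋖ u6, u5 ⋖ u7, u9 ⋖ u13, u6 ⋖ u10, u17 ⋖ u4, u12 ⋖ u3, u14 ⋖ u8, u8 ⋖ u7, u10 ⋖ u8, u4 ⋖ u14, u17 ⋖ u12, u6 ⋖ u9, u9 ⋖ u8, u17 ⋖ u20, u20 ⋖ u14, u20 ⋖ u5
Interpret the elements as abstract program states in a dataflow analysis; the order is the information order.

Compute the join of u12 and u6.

u3

Common upper bounds of {u12, u6}: u3, u7.
The least among these is u3.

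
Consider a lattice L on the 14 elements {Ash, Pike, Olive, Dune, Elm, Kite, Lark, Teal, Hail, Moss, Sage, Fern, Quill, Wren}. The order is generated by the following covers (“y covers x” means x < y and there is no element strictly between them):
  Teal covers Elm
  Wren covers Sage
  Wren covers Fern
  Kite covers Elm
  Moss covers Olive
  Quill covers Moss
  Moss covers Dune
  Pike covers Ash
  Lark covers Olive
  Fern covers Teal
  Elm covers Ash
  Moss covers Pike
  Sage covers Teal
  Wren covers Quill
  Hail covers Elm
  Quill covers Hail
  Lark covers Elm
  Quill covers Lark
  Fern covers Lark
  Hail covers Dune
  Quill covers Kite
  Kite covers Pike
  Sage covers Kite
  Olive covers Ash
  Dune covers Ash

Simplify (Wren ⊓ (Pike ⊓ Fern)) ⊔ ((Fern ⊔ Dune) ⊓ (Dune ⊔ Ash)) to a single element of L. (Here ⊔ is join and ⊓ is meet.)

Dune

Pike ∧ Fern = Ash
Wren ∧ Ash = Ash
Fern ∨ Dune = Wren
Dune ∨ Ash = Dune
Wren ∧ Dune = Dune
Ash ∨ Dune = Dune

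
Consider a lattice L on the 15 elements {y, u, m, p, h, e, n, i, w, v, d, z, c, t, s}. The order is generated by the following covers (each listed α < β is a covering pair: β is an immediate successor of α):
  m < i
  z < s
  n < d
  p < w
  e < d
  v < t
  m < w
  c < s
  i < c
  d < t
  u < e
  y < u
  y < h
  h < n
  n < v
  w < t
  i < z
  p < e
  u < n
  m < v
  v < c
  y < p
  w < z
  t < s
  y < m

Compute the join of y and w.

Common upper bounds of {y, w}: s, t, w, z.
The least among these is w.

w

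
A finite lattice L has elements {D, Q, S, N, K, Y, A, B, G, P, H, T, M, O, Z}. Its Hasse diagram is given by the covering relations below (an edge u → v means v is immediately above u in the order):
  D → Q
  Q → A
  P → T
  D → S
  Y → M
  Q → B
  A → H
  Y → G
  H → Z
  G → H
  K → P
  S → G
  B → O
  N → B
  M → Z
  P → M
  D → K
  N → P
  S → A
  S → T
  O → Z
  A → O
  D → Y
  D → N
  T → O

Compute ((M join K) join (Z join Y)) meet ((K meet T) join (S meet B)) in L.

K

M ∨ K = M
Z ∨ Y = Z
M ∨ Z = Z
K ∧ T = K
S ∧ B = D
K ∨ D = K
Z ∧ K = K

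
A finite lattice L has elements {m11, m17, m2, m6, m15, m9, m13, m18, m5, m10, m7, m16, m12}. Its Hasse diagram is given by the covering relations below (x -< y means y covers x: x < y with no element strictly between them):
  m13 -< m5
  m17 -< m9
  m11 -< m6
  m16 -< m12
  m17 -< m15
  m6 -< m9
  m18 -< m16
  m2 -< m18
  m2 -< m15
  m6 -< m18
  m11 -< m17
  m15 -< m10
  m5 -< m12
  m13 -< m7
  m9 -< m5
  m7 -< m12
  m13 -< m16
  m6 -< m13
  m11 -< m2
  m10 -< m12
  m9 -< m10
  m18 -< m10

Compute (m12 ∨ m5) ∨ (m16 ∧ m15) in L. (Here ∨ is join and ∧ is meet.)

m12

m12 ∨ m5 = m12
m16 ∧ m15 = m2
m12 ∨ m2 = m12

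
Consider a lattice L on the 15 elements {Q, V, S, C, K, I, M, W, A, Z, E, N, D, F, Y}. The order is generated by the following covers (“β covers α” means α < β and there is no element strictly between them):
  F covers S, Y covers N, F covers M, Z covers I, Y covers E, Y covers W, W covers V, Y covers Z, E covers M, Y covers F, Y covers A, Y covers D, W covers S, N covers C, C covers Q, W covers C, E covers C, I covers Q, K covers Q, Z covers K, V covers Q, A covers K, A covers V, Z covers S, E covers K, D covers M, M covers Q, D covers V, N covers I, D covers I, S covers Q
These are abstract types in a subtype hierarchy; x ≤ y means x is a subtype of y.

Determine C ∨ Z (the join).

Y

Common upper bounds of {C, Z}: Y.
The least among these is Y.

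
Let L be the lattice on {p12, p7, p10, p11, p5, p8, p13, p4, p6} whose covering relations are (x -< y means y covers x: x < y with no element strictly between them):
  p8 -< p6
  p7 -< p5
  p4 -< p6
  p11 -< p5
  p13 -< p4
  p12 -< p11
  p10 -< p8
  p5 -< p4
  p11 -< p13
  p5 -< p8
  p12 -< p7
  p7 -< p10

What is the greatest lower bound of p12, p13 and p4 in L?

Common lower bounds of {p12, p13, p4}: p12.
The greatest among these is p12.

p12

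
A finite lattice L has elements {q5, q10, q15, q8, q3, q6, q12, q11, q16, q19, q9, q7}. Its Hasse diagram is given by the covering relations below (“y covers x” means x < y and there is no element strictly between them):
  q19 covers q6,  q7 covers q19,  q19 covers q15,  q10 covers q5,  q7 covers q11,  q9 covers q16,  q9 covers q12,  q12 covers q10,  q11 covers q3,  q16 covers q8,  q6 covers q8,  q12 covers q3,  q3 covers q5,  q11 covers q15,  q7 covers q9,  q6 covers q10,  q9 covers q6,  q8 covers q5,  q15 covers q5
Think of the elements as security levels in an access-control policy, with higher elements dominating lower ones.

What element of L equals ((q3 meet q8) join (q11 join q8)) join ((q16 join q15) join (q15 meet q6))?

q3 ∧ q8 = q5
q11 ∨ q8 = q7
q5 ∨ q7 = q7
q16 ∨ q15 = q7
q15 ∧ q6 = q5
q7 ∨ q5 = q7
q7 ∨ q7 = q7

q7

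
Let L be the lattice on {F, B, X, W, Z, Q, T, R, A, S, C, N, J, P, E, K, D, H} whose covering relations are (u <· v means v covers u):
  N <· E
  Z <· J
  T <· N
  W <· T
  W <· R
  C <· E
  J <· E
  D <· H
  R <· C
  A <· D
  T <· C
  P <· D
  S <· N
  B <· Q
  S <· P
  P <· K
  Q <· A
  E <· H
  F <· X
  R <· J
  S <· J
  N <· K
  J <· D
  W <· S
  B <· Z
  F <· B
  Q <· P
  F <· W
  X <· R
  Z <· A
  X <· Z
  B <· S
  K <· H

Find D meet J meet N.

S

Common lower bounds of {D, J, N}: B, F, S, W.
The greatest among these is S.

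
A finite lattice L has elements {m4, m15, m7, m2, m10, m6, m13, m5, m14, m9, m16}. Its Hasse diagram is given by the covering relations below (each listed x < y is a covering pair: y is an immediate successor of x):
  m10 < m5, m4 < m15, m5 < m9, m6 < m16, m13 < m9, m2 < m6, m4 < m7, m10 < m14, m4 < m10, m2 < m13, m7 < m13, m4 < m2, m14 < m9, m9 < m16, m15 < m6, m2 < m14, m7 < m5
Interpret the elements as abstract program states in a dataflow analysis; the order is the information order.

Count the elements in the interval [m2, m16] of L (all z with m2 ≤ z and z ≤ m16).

6

The interval [m2, m16] = {m13, m14, m16, m2, m6, m9}, which has 6 elements.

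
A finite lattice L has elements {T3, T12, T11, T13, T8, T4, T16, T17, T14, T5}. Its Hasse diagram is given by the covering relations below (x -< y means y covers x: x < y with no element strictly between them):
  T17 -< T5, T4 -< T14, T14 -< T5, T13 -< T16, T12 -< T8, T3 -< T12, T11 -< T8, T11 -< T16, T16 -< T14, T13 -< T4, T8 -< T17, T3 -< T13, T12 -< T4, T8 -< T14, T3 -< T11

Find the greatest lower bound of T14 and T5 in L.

T14

Common lower bounds of {T14, T5}: T11, T12, T13, T14, T16, T3, T4, T8.
The greatest among these is T14.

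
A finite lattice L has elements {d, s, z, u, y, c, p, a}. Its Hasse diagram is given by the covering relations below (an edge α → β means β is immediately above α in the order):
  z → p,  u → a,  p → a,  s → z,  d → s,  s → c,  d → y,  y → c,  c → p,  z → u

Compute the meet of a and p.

Common lower bounds of {a, p}: c, d, p, s, y, z.
The greatest among these is p.

p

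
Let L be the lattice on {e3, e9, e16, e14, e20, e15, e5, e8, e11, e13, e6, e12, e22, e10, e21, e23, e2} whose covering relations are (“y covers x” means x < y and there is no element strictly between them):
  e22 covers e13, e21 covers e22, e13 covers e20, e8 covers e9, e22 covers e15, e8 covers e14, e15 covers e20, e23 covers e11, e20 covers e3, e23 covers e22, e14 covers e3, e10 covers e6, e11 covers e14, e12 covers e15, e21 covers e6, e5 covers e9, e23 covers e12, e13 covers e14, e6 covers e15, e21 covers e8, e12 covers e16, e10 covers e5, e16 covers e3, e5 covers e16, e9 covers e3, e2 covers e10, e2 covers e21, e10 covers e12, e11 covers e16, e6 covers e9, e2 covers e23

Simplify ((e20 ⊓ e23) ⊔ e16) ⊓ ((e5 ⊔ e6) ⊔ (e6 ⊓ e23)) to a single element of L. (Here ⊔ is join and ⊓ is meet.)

e12

e20 ∧ e23 = e20
e20 ∨ e16 = e12
e5 ∨ e6 = e10
e6 ∧ e23 = e15
e10 ∨ e15 = e10
e12 ∧ e10 = e12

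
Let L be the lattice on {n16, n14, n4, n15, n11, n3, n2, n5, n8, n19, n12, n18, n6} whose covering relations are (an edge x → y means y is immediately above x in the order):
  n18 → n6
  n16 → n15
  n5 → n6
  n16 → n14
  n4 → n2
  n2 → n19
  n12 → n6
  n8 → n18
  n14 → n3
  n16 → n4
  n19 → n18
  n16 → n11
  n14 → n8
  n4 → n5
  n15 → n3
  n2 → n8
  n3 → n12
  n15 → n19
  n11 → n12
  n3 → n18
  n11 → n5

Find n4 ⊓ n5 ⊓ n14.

n16

Common lower bounds of {n4, n5, n14}: n16.
The greatest among these is n16.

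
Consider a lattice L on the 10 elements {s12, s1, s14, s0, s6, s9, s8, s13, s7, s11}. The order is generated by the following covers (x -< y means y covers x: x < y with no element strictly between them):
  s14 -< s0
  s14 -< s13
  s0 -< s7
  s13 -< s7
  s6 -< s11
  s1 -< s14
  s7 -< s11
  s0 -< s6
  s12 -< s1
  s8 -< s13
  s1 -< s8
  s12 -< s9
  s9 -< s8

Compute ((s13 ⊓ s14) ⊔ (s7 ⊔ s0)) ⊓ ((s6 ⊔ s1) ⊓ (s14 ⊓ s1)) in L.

s13 ∧ s14 = s14
s7 ∨ s0 = s7
s14 ∨ s7 = s7
s6 ∨ s1 = s6
s14 ∧ s1 = s1
s6 ∧ s1 = s1
s7 ∧ s1 = s1

s1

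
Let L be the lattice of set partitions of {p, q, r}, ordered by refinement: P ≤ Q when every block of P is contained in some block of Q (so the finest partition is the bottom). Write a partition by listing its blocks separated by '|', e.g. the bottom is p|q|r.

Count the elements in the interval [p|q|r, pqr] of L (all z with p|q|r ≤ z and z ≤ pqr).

5

The interval [p|q|r, pqr] = {pqr, pq|r, pr|q, p|qr, p|q|r}, which has 5 elements.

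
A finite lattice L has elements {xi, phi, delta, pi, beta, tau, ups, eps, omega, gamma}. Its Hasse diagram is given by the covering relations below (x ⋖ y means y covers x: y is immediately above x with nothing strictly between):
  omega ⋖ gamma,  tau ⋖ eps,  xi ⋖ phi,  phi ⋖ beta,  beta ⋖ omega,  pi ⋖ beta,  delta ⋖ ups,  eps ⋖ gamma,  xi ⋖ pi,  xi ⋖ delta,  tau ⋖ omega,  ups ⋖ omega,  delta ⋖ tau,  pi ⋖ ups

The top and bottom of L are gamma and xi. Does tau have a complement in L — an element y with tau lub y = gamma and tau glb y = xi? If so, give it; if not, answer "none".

none

For every candidate y, either tau ∨ y ≠ gamma or tau ∧ y ≠ xi; no complement exists.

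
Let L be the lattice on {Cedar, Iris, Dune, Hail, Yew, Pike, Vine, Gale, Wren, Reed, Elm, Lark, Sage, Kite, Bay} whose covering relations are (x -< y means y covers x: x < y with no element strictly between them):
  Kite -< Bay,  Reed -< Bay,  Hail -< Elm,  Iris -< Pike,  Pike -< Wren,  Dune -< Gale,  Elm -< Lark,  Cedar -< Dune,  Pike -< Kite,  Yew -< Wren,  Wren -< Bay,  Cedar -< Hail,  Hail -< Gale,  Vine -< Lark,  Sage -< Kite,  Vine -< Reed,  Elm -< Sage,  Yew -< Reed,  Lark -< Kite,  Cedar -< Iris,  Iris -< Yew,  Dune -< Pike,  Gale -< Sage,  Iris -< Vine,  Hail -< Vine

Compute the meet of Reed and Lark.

Common lower bounds of {Reed, Lark}: Cedar, Hail, Iris, Vine.
The greatest among these is Vine.

Vine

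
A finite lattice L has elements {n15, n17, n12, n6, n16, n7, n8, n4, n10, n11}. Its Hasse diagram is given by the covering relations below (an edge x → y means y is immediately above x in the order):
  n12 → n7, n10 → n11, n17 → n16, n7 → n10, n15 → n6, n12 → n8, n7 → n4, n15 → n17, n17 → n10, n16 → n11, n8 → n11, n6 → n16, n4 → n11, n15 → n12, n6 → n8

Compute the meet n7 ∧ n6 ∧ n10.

n15

Common lower bounds of {n7, n6, n10}: n15.
The greatest among these is n15.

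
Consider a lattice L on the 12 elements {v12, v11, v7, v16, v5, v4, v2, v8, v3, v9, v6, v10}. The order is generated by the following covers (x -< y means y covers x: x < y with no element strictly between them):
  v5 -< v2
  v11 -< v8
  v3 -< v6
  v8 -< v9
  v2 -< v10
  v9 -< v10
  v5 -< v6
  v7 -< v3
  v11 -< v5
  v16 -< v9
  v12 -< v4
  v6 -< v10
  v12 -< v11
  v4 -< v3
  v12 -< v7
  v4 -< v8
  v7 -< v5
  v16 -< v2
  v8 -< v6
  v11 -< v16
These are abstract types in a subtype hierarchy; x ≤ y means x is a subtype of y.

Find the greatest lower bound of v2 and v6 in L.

v5

Common lower bounds of {v2, v6}: v11, v12, v5, v7.
The greatest among these is v5.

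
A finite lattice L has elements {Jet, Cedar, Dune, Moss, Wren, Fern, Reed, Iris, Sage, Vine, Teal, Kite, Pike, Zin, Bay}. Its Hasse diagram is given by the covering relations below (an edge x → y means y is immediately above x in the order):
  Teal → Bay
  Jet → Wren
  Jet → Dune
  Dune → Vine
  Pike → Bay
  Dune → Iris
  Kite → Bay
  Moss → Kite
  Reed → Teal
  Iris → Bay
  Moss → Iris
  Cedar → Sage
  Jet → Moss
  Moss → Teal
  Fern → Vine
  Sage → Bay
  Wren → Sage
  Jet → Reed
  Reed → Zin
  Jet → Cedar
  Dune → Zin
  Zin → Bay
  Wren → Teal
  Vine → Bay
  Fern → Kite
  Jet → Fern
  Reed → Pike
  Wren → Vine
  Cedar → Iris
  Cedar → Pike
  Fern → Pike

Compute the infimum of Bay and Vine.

Vine

Common lower bounds of {Bay, Vine}: Dune, Fern, Jet, Vine, Wren.
The greatest among these is Vine.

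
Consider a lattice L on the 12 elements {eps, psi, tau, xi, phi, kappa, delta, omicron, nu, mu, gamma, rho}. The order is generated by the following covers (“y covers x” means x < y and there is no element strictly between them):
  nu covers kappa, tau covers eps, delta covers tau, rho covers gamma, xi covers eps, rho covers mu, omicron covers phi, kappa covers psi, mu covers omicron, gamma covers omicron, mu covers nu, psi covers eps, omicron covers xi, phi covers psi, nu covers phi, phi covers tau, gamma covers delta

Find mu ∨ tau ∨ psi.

mu

Common upper bounds of {mu, tau, psi}: mu, rho.
The least among these is mu.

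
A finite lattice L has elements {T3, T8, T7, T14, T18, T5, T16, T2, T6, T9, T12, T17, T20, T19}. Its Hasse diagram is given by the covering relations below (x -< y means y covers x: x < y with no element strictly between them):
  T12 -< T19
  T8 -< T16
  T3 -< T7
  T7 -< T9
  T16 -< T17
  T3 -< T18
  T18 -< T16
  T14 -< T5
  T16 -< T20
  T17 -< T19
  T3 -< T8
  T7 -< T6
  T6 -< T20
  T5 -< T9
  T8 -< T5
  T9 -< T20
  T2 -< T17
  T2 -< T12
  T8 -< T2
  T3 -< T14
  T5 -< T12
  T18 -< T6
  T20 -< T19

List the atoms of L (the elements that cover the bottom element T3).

The atoms are exactly the elements that cover T3: T14, T18, T7, T8.

T14, T18, T7, T8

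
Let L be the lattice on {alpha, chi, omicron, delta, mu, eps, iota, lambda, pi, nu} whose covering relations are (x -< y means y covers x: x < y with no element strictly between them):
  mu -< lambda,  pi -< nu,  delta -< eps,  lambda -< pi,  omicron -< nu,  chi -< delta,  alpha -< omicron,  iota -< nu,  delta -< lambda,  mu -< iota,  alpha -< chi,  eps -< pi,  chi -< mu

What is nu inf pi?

pi

Common lower bounds of {nu, pi}: alpha, chi, delta, eps, lambda, mu, pi.
The greatest among these is pi.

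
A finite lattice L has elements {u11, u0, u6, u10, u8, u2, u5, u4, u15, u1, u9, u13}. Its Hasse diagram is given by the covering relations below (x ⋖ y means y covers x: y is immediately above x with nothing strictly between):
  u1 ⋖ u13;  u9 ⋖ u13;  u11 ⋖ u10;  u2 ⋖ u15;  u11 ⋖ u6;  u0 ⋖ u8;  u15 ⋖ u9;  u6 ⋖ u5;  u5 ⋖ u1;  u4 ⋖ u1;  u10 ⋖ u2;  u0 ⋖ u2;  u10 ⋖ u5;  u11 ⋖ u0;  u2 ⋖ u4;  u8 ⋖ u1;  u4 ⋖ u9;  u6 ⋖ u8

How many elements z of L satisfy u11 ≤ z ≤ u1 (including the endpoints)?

9

The interval [u11, u1] = {u0, u1, u10, u11, u2, u4, u5, u6, u8}, which has 9 elements.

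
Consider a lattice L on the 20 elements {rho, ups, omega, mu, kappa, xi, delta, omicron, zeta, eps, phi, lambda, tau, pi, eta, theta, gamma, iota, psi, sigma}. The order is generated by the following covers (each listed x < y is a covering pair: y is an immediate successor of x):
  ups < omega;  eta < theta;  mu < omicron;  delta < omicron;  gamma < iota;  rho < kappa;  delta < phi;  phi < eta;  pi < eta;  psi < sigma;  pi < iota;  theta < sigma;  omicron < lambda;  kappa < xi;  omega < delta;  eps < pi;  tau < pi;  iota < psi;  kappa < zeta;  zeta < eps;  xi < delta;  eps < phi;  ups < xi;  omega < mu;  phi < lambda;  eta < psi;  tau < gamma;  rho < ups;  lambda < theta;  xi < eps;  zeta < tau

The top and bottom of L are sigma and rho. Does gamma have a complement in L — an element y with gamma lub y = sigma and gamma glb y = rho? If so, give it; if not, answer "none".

mu

Need y with gamma ∨ y = sigma and gamma ∧ y = rho.
Checking each element gives: mu.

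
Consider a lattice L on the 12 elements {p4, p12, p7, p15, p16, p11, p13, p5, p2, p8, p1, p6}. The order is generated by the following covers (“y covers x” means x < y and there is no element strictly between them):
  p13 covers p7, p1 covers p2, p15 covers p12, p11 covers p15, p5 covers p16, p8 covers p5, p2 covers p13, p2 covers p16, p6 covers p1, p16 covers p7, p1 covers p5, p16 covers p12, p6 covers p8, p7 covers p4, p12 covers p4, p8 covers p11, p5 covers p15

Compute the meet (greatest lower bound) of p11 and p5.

Common lower bounds of {p11, p5}: p12, p15, p4.
The greatest among these is p15.

p15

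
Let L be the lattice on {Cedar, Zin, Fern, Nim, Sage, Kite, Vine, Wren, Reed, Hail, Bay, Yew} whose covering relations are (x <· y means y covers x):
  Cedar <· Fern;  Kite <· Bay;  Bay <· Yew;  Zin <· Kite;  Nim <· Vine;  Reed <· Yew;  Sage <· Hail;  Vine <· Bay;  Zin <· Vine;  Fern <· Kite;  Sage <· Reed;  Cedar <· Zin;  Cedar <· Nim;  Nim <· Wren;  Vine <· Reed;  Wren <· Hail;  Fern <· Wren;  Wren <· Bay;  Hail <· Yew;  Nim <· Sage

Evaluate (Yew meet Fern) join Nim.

Yew ∧ Fern = Fern
Fern ∨ Nim = Wren

Wren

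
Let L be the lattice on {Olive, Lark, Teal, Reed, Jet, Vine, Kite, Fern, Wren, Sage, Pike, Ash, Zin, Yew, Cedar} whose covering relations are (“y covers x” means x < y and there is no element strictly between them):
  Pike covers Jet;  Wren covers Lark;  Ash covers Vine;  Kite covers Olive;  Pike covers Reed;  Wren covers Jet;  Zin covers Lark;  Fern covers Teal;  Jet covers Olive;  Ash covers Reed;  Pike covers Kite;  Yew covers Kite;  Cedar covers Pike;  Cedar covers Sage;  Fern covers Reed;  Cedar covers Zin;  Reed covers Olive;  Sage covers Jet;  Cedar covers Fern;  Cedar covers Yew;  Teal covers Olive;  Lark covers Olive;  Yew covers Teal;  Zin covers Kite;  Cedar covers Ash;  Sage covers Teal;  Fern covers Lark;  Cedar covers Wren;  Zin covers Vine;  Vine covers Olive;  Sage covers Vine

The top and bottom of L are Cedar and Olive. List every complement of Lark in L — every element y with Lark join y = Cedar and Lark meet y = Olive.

Ash, Pike, Sage, Yew

Need y with Lark ∨ y = Cedar and Lark ∧ y = Olive.
Checking each element gives: Ash, Pike, Sage, Yew.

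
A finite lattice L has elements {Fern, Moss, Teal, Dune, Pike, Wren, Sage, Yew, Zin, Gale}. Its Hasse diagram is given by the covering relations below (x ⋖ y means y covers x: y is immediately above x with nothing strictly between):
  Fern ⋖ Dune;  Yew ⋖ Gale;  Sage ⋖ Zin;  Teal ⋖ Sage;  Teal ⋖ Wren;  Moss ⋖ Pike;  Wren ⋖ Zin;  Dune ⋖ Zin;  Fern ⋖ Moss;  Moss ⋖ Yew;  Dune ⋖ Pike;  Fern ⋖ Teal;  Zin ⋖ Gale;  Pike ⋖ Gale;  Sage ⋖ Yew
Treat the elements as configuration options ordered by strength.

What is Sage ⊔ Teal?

Common upper bounds of {Sage, Teal}: Gale, Sage, Yew, Zin.
The least among these is Sage.

Sage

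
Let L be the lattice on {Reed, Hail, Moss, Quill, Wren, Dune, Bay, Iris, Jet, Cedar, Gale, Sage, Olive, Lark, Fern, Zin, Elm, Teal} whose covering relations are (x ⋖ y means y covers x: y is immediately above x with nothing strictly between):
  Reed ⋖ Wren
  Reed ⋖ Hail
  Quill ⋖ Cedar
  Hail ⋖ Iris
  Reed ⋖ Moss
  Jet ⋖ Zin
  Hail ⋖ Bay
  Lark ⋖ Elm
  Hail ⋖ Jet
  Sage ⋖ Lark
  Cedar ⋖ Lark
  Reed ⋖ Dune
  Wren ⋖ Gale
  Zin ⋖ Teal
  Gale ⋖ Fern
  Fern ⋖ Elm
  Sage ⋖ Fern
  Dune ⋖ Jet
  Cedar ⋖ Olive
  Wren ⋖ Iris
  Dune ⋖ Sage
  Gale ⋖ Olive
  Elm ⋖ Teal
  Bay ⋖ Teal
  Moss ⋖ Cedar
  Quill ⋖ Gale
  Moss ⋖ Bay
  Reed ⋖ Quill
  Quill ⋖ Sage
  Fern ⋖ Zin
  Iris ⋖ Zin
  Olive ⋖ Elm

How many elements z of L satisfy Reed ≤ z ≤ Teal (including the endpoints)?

The interval [Reed, Teal] = {Bay, Cedar, Dune, Elm, Fern, Gale, Hail, Iris, Jet, Lark, Moss, Olive, Quill, Reed, Sage, Teal, Wren, Zin}, which has 18 elements.

18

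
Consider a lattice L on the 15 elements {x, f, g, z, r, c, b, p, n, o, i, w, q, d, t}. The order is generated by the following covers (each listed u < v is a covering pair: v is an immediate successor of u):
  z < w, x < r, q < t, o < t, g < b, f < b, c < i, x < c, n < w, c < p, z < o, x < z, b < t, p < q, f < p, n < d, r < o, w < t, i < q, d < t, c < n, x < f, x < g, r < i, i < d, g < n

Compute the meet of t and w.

Common lower bounds of {t, w}: c, g, n, w, x, z.
The greatest among these is w.

w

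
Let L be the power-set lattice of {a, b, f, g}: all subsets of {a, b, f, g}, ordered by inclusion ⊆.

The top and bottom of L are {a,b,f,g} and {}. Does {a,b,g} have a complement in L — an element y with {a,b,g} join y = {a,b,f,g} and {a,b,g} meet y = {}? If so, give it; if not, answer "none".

{f}

Need y with {a,b,g} ∨ y = {a,b,f,g} and {a,b,g} ∧ y = {}.
Checking each element gives: {f}.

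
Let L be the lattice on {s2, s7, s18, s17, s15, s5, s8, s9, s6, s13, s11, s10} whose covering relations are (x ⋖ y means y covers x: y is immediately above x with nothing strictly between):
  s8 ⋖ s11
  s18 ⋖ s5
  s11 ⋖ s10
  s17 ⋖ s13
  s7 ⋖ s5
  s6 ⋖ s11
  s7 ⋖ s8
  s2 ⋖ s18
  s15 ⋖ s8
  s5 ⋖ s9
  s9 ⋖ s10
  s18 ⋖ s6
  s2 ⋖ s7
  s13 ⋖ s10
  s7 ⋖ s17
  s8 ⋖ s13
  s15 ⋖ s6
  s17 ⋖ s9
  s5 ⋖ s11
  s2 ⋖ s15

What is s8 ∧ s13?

s8

Common lower bounds of {s8, s13}: s15, s2, s7, s8.
The greatest among these is s8.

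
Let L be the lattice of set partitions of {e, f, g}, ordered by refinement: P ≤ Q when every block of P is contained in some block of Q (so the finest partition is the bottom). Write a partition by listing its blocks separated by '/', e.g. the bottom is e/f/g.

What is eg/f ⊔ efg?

Common upper bounds of {eg/f, efg}: efg.
The least among these is efg.

efg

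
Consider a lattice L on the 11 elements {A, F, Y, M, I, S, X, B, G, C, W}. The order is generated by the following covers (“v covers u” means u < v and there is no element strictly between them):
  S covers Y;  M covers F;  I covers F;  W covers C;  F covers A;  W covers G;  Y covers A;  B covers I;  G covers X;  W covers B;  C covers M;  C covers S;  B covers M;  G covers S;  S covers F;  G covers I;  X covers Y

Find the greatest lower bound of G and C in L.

S

Common lower bounds of {G, C}: A, F, S, Y.
The greatest among these is S.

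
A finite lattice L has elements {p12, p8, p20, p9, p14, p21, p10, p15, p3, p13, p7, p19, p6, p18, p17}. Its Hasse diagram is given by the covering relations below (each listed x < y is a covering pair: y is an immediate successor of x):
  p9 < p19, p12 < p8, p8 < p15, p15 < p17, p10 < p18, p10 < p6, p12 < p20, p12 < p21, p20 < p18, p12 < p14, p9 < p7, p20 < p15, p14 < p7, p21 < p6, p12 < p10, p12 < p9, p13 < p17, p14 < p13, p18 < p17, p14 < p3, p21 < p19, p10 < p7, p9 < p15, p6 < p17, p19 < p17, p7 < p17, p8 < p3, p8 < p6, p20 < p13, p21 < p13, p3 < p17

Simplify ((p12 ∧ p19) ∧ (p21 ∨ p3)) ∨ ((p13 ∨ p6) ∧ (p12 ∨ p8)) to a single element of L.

p8

p12 ∧ p19 = p12
p21 ∨ p3 = p17
p12 ∧ p17 = p12
p13 ∨ p6 = p17
p12 ∨ p8 = p8
p17 ∧ p8 = p8
p12 ∨ p8 = p8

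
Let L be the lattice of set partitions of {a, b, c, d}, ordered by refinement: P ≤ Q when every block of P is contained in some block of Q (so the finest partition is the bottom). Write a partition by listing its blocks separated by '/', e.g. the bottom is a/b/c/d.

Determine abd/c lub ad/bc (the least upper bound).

abcd

The join of abd/c and ad/bc merges any blocks that overlap across the partitions, giving abcd.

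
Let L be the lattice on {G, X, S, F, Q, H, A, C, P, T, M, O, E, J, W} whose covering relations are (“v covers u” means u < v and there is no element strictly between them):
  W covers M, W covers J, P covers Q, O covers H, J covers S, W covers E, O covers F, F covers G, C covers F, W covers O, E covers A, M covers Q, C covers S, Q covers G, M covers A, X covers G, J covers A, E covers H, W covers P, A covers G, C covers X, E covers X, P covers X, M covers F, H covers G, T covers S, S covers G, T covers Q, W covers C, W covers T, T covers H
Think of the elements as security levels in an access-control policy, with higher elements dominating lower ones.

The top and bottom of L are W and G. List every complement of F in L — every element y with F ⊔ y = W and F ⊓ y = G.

Need y with F ∨ y = W and F ∧ y = G.
Checking each element gives: E, J, P, T.

E, J, P, T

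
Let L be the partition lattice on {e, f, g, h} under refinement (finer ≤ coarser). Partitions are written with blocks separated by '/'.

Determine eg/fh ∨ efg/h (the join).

The join of eg/fh and efg/h merges any blocks that overlap across the partitions, giving efgh.

efgh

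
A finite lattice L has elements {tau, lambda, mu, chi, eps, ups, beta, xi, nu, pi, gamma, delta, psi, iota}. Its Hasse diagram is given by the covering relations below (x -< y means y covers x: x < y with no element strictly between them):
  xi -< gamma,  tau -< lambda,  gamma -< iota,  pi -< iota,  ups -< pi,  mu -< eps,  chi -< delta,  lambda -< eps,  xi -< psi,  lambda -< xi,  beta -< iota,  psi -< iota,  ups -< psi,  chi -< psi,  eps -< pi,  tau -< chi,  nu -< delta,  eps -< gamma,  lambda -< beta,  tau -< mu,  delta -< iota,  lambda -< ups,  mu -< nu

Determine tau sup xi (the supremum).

xi

Common upper bounds of {tau, xi}: gamma, iota, psi, xi.
The least among these is xi.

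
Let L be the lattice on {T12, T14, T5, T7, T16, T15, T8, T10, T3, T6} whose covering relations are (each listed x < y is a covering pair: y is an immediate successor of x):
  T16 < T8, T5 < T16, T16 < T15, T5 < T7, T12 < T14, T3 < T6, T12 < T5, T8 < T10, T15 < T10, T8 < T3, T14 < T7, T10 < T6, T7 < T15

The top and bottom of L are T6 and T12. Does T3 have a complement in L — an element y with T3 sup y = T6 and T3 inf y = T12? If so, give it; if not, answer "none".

Need y with T3 ∨ y = T6 and T3 ∧ y = T12.
Checking each element gives: T14.

T14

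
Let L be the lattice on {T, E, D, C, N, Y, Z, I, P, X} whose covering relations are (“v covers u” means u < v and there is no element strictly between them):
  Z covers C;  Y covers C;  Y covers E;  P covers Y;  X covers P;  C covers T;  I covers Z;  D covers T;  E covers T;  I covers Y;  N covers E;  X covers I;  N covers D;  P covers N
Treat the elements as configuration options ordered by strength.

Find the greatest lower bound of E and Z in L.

T

Common lower bounds of {E, Z}: T.
The greatest among these is T.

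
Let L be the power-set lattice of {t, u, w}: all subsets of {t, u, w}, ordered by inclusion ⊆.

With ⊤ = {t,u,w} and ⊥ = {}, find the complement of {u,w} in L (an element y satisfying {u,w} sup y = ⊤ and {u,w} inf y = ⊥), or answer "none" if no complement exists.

Need y with {u,w} ∨ y = {t,u,w} and {u,w} ∧ y = {}.
Checking each element gives: {t}.

{t}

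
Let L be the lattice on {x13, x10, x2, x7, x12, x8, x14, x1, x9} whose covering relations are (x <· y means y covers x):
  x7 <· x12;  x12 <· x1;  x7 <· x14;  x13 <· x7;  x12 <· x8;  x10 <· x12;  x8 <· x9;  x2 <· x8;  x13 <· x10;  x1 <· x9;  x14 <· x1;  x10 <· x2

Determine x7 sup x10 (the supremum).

Common upper bounds of {x7, x10}: x1, x12, x8, x9.
The least among these is x12.

x12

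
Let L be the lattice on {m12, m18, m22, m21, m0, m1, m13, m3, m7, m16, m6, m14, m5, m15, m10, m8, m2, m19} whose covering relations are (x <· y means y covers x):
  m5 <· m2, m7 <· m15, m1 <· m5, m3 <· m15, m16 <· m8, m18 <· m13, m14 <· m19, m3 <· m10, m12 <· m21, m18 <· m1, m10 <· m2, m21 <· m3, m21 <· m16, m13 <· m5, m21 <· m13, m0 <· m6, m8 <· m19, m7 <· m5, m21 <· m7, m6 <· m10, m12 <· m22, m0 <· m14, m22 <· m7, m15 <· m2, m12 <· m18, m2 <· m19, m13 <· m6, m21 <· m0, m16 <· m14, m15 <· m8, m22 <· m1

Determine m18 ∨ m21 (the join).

Common upper bounds of {m18, m21}: m10, m13, m19, m2, m5, m6.
The least among these is m13.

m13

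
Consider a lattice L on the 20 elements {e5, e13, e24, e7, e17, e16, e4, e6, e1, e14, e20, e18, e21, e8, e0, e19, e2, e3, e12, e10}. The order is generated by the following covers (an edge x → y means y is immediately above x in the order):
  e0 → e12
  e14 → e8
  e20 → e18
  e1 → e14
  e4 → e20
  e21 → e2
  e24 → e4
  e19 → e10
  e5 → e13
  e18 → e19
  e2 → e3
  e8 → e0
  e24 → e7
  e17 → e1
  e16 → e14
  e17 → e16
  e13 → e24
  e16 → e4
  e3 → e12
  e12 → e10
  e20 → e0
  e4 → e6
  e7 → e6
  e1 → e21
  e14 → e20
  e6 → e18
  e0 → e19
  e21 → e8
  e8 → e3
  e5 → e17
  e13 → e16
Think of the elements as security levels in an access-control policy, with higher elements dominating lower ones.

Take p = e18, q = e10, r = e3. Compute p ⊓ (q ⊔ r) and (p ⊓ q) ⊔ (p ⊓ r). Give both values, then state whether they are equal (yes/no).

q ⊔ r = e10, so p ⊓ (q ⊔ r) = e18 ⊓ e10 = e18.
p ⊓ q = e18 and p ⊓ r = e14, so (p ⊓ q) ⊔ (p ⊓ r) = e18 ⊔ e14 = e18.
Equal: yes.

e18; e18; yes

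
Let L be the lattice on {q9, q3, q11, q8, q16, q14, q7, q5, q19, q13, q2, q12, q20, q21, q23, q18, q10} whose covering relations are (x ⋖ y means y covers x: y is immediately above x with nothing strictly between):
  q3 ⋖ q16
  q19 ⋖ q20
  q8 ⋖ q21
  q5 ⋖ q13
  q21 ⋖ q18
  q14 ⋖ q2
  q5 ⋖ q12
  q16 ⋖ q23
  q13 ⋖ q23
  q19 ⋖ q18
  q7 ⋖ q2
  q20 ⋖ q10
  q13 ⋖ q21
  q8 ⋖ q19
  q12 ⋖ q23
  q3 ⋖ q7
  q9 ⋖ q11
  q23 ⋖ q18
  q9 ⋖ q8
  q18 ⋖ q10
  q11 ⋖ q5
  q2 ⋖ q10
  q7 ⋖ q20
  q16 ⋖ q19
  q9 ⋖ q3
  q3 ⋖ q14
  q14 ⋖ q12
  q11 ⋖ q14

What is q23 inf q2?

Common lower bounds of {q23, q2}: q11, q14, q3, q9.
The greatest among these is q14.

q14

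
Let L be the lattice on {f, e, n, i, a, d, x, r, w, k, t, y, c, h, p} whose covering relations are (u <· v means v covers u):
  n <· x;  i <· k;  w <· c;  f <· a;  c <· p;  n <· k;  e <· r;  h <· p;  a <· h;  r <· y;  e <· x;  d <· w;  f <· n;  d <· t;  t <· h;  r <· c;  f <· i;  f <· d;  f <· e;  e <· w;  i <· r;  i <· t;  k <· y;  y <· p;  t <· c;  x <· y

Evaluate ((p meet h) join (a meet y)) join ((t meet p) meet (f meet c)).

h

p ∧ h = h
a ∧ y = f
h ∨ f = h
t ∧ p = t
f ∧ c = f
t ∧ f = f
h ∨ f = h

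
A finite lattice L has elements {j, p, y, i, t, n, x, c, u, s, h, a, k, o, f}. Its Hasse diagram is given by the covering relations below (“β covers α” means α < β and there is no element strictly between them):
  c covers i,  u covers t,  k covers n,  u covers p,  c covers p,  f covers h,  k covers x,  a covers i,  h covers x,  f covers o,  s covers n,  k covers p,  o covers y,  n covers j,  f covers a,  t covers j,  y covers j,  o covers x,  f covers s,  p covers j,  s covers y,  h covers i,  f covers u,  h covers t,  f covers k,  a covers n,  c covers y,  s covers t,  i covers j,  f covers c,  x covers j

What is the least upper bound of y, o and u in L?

Common upper bounds of {y, o, u}: f.
The least among these is f.

f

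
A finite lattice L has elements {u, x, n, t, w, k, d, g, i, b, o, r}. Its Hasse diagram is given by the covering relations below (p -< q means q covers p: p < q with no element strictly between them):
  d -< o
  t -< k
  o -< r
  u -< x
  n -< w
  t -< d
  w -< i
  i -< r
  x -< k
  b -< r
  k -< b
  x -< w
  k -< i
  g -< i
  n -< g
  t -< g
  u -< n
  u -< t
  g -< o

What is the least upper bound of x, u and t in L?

Common upper bounds of {x, u, t}: b, i, k, r.
The least among these is k.

k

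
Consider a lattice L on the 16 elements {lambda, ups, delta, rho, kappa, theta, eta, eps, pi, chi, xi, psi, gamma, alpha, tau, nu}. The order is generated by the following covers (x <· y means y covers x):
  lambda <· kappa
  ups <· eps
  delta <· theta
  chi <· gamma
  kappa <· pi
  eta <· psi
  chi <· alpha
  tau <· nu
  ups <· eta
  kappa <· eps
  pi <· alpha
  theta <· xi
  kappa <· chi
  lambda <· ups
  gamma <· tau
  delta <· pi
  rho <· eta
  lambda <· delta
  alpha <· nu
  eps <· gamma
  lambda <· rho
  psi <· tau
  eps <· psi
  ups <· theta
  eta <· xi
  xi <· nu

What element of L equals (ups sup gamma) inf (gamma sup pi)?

ups ∨ gamma = gamma
gamma ∨ pi = nu
gamma ∧ nu = gamma

gamma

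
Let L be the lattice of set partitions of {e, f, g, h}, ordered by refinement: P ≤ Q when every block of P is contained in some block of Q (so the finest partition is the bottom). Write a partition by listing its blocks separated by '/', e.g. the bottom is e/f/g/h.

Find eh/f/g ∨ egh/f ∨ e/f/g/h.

egh/f

Common upper bounds of {eh/f/g, egh/f, e/f/g/h}: efgh, egh/f.
The least among these is egh/f.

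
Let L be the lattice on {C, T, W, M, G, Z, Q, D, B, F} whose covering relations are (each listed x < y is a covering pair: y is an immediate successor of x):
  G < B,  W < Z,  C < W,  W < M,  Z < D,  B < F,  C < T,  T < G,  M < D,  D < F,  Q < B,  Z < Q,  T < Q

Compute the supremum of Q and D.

F

Common upper bounds of {Q, D}: F.
The least among these is F.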